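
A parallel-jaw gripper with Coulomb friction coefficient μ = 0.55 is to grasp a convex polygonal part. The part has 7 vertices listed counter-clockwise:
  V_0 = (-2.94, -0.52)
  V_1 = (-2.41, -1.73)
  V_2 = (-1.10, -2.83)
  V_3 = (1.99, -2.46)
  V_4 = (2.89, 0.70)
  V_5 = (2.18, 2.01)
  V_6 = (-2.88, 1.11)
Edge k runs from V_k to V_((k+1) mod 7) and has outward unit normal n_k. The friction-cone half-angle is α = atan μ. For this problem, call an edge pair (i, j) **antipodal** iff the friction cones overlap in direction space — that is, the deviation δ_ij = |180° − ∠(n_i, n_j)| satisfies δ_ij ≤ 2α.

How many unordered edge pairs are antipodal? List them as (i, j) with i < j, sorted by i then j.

α = atan 0.55 = 28.81°;  2α = 57.62°
n_0 = (-0.9160, -0.4012)
n_1 = (-0.6431, -0.7658)
n_2 = (+0.1189, -0.9929)
n_3 = (+0.9618, -0.2739)
n_4 = (+0.8792, +0.4765)
n_5 = (-0.1751, +0.9845)
n_6 = (-0.9993, +0.0368)
  (0,1): δ = 153.67°  ·
  (0,2): δ = 106.83°  ·
  (0,3): δ = 39.55°  ✓
  (0,4): δ = 4.80°  ✓
  (0,5): δ = 76.43°  ·
  (0,6): δ = 154.24°  ·
  (1,2): δ = 133.15°  ·
  (1,3): δ = 65.88°  ·
  (1,4): δ = 21.52°  ✓
  (1,5): δ = 50.11°  ✓
  (1,6): δ = 127.91°  ·
  (2,3): δ = 112.73°  ·
  (2,4): δ = 68.37°  ·
  (2,5): δ = 3.26°  ✓
  (2,6): δ = 81.06°  ·
  (3,4): δ = 135.65°  ·
  (3,5): δ = 64.02°  ·
  (3,6): δ = 13.79°  ✓
  (4,5): δ = 108.37°  ·
  (4,6): δ = 30.57°  ✓
  (5,6): δ = 102.19°  ·
antipodal pairs: 7

count = 7; pairs: (0,3), (0,4), (1,4), (1,5), (2,5), (3,6), (4,6)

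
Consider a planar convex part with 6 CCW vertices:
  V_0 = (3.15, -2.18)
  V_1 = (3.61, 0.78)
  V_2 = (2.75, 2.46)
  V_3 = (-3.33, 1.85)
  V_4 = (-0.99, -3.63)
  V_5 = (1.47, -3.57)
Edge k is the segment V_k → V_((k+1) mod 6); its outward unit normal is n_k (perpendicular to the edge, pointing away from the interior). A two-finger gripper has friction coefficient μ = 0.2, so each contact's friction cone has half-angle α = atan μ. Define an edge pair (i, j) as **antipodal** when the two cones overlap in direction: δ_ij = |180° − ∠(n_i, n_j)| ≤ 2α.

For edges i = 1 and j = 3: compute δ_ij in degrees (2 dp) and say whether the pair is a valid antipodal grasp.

α = atan 0.2 = 11.31°;  2α = 22.62°
edge 1: e_1 = (-0.86, +1.68);  n_1 = (+0.8901, +0.4557)
edge 3: e_3 = (+2.34, -5.48);  n_3 = (-0.9197, -0.3927)
∠(n_1, n_3) = 176.01°
δ = |180° − 176.01°| = 3.99°
3.99° ≤ 2α = 22.62°  →  valid

δ = 3.99°, valid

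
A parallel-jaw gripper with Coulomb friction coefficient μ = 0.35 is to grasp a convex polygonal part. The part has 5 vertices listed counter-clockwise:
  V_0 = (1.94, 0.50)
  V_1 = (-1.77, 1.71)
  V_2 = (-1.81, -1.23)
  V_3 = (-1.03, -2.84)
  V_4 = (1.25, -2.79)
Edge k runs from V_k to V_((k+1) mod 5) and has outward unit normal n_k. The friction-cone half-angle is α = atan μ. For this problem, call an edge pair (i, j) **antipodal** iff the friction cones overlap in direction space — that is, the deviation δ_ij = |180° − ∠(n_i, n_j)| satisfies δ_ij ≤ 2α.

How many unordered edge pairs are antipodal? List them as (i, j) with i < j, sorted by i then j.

count = 3; pairs: (0,3), (1,4), (2,4)

α = atan 0.35 = 19.29°;  2α = 38.58°
n_0 = (+0.3101, +0.9507)
n_1 = (-0.9999, +0.0136)
n_2 = (-0.8999, -0.4360)
n_3 = (+0.0219, -0.9998)
n_4 = (+0.9787, -0.2053)
  (0,1): δ = 72.72°  ·
  (0,2): δ = 46.09°  ·
  (0,3): δ = 19.32°  ✓
  (0,4): δ = 96.22°  ·
  (1,2): δ = 153.37°  ·
  (1,3): δ = 87.96°  ·
  (1,4): δ = 11.07°  ✓
  (2,3): δ = 114.59°  ·
  (2,4): δ = 37.69°  ✓
  (3,4): δ = 103.10°  ·
antipodal pairs: 3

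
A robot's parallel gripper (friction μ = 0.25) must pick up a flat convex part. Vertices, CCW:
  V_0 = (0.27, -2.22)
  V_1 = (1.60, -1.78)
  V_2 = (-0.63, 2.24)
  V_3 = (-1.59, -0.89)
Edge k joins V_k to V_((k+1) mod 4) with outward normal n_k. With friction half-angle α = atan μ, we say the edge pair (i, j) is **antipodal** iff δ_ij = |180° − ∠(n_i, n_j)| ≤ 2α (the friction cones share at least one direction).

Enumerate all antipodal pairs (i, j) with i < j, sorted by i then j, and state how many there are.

α = atan 0.25 = 14.04°;  2α = 28.07°
n_0 = (+0.3141, -0.9494)
n_1 = (+0.8745, +0.4851)
n_2 = (-0.9560, +0.2932)
n_3 = (-0.5817, -0.8134)
  (0,1): δ = 79.29°  ·
  (0,2): δ = 54.64°  ·
  (0,3): δ = 126.13°  ·
  (1,2): δ = 46.07°  ·
  (1,3): δ = 25.41°  ✓
  (2,3): δ = 108.52°  ·
antipodal pairs: 1

count = 1; pairs: (1,3)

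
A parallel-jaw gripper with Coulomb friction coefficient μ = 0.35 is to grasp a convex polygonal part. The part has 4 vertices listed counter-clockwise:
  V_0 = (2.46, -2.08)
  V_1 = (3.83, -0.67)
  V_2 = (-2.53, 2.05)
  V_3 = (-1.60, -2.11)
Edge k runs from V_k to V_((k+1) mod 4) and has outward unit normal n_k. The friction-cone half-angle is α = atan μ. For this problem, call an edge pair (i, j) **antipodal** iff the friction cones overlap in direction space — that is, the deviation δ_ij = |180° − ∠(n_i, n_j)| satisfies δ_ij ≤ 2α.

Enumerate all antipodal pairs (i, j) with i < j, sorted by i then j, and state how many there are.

α = atan 0.35 = 19.29°;  2α = 38.58°
n_0 = (+0.7172, -0.6969)
n_1 = (+0.3932, +0.9194)
n_2 = (-0.9759, -0.2182)
n_3 = (+0.0074, -1.0000)
  (0,1): δ = 68.98°  ·
  (0,2): δ = 56.78°  ·
  (0,3): δ = 134.60°  ·
  (1,2): δ = 54.24°  ·
  (1,3): δ = 23.58°  ✓
  (2,3): δ = 102.18°  ·
antipodal pairs: 1

count = 1; pairs: (1,3)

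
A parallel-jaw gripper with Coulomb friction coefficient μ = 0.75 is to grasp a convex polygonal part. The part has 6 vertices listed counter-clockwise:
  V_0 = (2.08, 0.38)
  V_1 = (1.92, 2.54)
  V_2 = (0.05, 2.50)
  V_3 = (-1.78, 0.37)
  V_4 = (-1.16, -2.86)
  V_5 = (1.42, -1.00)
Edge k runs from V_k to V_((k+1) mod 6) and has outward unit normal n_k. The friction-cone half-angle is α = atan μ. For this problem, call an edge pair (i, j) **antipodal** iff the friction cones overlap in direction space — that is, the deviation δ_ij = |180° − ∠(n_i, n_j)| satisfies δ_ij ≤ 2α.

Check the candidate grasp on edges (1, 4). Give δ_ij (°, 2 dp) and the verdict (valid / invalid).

δ = 34.56°, valid

α = atan 0.75 = 36.87°;  2α = 73.74°
edge 1: e_1 = (-1.87, -0.04);  n_1 = (-0.0214, +0.9998)
edge 4: e_4 = (+2.58, +1.86);  n_4 = (+0.5848, -0.8112)
∠(n_1, n_4) = 145.44°
δ = |180° − 145.44°| = 34.56°
34.56° ≤ 2α = 73.74°  →  valid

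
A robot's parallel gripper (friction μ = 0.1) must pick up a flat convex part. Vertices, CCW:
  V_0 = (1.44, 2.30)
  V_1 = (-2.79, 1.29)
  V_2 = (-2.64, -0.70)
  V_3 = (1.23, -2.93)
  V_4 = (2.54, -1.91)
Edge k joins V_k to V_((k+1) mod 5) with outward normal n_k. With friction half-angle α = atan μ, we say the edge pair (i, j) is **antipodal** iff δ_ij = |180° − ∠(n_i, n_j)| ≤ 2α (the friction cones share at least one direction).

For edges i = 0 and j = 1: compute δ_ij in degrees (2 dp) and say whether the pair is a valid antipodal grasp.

δ = 99.12°, invalid

α = atan 0.1 = 5.71°;  2α = 11.42°
edge 0: e_0 = (-4.23, -1.01);  n_0 = (-0.2322, +0.9727)
edge 1: e_1 = (+0.15, -1.99);  n_1 = (-0.9972, -0.0752)
∠(n_0, n_1) = 80.88°
δ = |180° − 80.88°| = 99.12°
99.12° > 2α = 11.42°  →  invalid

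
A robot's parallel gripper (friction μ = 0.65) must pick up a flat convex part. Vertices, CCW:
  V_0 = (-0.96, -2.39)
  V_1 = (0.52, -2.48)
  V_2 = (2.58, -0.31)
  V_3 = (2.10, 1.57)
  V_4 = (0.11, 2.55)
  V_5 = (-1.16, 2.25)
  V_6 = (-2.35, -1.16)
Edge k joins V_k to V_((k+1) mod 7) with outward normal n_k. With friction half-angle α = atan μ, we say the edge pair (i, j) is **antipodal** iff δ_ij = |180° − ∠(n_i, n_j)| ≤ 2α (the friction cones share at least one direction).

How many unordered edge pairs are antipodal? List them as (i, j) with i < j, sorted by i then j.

count = 8; pairs: (0,3), (0,4), (1,4), (1,5), (2,5), (2,6), (3,6), (4,6)

α = atan 0.65 = 33.02°;  2α = 66.05°
n_0 = (-0.0607, -0.9982)
n_1 = (+0.7252, -0.6885)
n_2 = (+0.9689, +0.2474)
n_3 = (+0.4418, +0.8971)
n_4 = (-0.2299, +0.9732)
n_5 = (-0.9442, +0.3295)
n_6 = (-0.6627, -0.7489)
  (0,1): δ = 130.03°  ·
  (0,2): δ = 72.20°  ·
  (0,3): δ = 22.74°  ✓
  (0,4): δ = 16.77°  ✓
  (0,5): δ = 74.24°  ·
  (0,6): δ = 141.97°  ·
  (1,2): δ = 122.17°  ·
  (1,3): δ = 72.71°  ·
  (1,4): δ = 33.20°  ✓
  (1,5): δ = 24.27°  ✓
  (1,6): δ = 92.01°  ·
  (2,3): δ = 130.54°  ·
  (2,4): δ = 91.03°  ·
  (2,5): δ = 33.56°  ✓
  (2,6): δ = 34.17°  ✓
  (3,4): δ = 140.49°  ·
  (3,5): δ = 83.02°  ·
  (3,6): δ = 15.29°  ✓
  (4,5): δ = 122.53°  ·
  (4,6): δ = 54.80°  ✓
  (5,6): δ = 112.27°  ·
antipodal pairs: 8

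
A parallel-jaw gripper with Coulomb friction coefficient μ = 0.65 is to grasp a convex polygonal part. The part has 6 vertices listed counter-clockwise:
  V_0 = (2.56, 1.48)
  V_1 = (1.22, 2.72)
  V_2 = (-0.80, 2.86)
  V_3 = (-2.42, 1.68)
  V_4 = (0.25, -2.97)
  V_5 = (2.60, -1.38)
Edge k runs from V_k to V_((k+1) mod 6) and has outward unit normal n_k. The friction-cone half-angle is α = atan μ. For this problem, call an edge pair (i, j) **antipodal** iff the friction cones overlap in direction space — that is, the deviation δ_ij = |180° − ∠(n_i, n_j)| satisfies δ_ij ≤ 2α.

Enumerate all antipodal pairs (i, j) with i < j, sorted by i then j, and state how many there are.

α = atan 0.65 = 33.02°;  2α = 66.05°
n_0 = (+0.6792, +0.7340)
n_1 = (+0.0691, +0.9976)
n_2 = (-0.5888, +0.8083)
n_3 = (-0.8672, -0.4979)
n_4 = (+0.5604, -0.8282)
n_5 = (+0.9999, +0.0140)
  (0,1): δ = 141.18°  ·
  (0,2): δ = 101.15°  ·
  (0,3): δ = 17.36°  ✓
  (0,4): δ = 76.86°  ·
  (0,5): δ = 133.58°  ·
  (1,2): δ = 139.97°  ·
  (1,3): δ = 56.17°  ✓
  (1,4): δ = 38.05°  ✓
  (1,5): δ = 94.77°  ·
  (2,3): δ = 96.21°  ·
  (2,4): δ = 1.99°  ✓
  (2,5): δ = 54.73°  ✓
  (3,4): δ = 85.78°  ·
  (3,5): δ = 29.06°  ✓
  (4,5): δ = 123.28°  ·
antipodal pairs: 6

count = 6; pairs: (0,3), (1,3), (1,4), (2,4), (2,5), (3,5)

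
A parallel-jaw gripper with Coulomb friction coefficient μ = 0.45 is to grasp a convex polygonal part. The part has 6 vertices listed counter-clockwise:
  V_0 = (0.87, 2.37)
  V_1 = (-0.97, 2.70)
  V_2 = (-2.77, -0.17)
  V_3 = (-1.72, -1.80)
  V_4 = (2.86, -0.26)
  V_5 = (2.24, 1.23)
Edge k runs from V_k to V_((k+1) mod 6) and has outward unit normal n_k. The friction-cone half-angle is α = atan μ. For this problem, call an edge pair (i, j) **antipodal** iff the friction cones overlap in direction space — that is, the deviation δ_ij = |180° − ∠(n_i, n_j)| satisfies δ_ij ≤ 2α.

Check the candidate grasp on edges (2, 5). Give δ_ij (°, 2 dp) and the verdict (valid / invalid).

α = atan 0.45 = 24.23°;  2α = 48.46°
edge 2: e_2 = (+1.05, -1.63);  n_2 = (-0.8407, -0.5415)
edge 5: e_5 = (-1.37, +1.14);  n_5 = (+0.6396, +0.7687)
∠(n_2, n_5) = 162.55°
δ = |180° − 162.55°| = 17.45°
17.45° ≤ 2α = 48.46°  →  valid

δ = 17.45°, valid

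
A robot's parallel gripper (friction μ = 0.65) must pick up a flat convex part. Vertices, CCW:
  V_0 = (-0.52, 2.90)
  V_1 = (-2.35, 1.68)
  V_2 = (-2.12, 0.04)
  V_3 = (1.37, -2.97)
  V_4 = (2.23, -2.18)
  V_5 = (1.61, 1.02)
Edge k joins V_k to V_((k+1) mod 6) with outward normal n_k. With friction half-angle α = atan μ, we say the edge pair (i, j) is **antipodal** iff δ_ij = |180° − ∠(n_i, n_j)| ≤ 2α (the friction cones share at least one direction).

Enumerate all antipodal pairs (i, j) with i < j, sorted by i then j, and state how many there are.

α = atan 0.65 = 33.02°;  2α = 66.05°
n_0 = (-0.5547, +0.8321)
n_1 = (-0.9903, -0.1389)
n_2 = (-0.6531, -0.7573)
n_3 = (+0.6765, -0.7364)
n_4 = (+0.9817, +0.1902)
n_5 = (+0.6617, +0.7497)
  (0,1): δ = 115.71°  ·
  (0,2): δ = 74.47°  ·
  (0,3): δ = 8.88°  ✓
  (0,4): δ = 67.28°  ·
  (0,5): δ = 104.88°  ·
  (1,2): δ = 138.76°  ·
  (1,3): δ = 55.41°  ✓
  (1,4): δ = 2.98°  ✓
  (1,5): δ = 40.58°  ✓
  (2,3): δ = 96.65°  ·
  (2,4): δ = 38.26°  ✓
  (2,5): δ = 0.66°  ✓
  (3,4): δ = 121.61°  ·
  (3,5): δ = 84.00°  ·
  (4,5): δ = 142.40°  ·
antipodal pairs: 6

count = 6; pairs: (0,3), (1,3), (1,4), (1,5), (2,4), (2,5)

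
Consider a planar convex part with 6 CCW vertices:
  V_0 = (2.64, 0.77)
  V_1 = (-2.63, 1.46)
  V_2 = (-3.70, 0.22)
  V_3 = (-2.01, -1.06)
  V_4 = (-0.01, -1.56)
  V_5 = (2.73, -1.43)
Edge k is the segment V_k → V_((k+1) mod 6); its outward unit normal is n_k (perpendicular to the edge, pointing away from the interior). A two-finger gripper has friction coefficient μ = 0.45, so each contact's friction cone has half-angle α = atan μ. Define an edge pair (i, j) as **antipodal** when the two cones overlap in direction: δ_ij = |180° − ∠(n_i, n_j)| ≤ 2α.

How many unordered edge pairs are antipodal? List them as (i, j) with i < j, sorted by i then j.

count = 5; pairs: (0,2), (0,3), (0,4), (1,4), (1,5)

α = atan 0.45 = 24.23°;  2α = 48.46°
n_0 = (+0.1298, +0.9915)
n_1 = (-0.7571, +0.6533)
n_2 = (-0.6038, -0.7972)
n_3 = (-0.2425, -0.9701)
n_4 = (+0.0474, -0.9989)
n_5 = (+0.9992, +0.0409)
  (0,1): δ = 123.33°  ·
  (0,2): δ = 29.68°  ✓
  (0,3): δ = 6.58°  ✓
  (0,4): δ = 10.18°  ✓
  (0,5): δ = 99.80°  ·
  (1,2): δ = 86.35°  ·
  (1,3): δ = 63.25°  ·
  (1,4): δ = 46.49°  ✓
  (1,5): δ = 43.13°  ✓
  (2,3): δ = 156.90°  ·
  (2,4): δ = 140.14°  ·
  (2,5): δ = 50.52°  ·
  (3,4): δ = 163.25°  ·
  (3,5): δ = 73.62°  ·
  (4,5): δ = 90.37°  ·
antipodal pairs: 5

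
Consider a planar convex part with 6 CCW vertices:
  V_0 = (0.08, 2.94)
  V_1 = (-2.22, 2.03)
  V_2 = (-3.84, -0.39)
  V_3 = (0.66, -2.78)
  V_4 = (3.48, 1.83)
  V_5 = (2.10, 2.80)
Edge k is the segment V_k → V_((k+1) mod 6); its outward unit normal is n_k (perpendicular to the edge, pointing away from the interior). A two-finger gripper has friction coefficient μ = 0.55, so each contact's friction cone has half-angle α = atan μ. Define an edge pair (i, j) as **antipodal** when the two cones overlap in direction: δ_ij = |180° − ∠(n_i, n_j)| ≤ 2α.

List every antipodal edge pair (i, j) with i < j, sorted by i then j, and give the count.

count = 5; pairs: (0,2), (0,3), (1,3), (2,4), (2,5)

α = atan 0.55 = 28.81°;  2α = 57.62°
n_0 = (-0.3679, +0.9299)
n_1 = (-0.8310, +0.5563)
n_2 = (-0.4691, -0.8832)
n_3 = (+0.8531, -0.5218)
n_4 = (+0.5751, +0.8181)
n_5 = (+0.0691, +0.9976)
  (0,1): δ = 145.39°  ·
  (0,2): δ = 49.56°  ✓
  (0,3): δ = 36.96°  ✓
  (0,4): δ = 123.31°  ·
  (0,5): δ = 154.45°  ·
  (1,2): δ = 84.17°  ·
  (1,3): δ = 2.34°  ✓
  (1,4): δ = 88.70°  ·
  (1,5): δ = 119.83°  ·
  (2,3): δ = 93.48°  ·
  (2,4): δ = 7.13°  ✓
  (2,5): δ = 24.01°  ✓
  (3,4): δ = 93.65°  ·
  (3,5): δ = 62.51°  ·
  (4,5): δ = 148.86°  ·
antipodal pairs: 5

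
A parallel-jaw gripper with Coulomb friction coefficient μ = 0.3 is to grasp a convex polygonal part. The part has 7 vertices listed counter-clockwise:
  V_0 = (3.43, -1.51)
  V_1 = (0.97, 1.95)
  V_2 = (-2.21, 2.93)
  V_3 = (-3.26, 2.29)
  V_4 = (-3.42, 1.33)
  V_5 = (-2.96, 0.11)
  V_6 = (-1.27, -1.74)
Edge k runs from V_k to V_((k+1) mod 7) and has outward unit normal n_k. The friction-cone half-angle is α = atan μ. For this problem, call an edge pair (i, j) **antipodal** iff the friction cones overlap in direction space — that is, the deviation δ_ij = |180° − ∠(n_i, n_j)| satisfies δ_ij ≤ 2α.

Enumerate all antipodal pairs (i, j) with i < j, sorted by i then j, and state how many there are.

α = atan 0.3 = 16.70°;  2α = 33.40°
n_0 = (+0.8150, +0.5795)
n_1 = (+0.2945, +0.9556)
n_2 = (-0.5205, +0.8539)
n_3 = (-0.9864, +0.1644)
n_4 = (-0.9357, -0.3528)
n_5 = (-0.7383, -0.6745)
n_6 = (+0.0489, -0.9988)
  (0,1): δ = 142.54°  ·
  (0,2): δ = 94.05°  ·
  (0,3): δ = 44.87°  ·
  (0,4): δ = 14.75°  ✓
  (0,5): δ = 7.00°  ✓
  (0,6): δ = 57.39°  ·
  (1,2): δ = 131.51°  ·
  (1,3): δ = 82.33°  ·
  (1,4): δ = 52.21°  ·
  (1,5): δ = 30.46°  ✓
  (1,6): δ = 19.93°  ✓
  (2,3): δ = 130.83°  ·
  (2,4): δ = 100.70°  ·
  (2,5): δ = 78.95°  ·
  (2,6): δ = 28.56°  ✓
  (3,4): δ = 149.88°  ·
  (3,5): δ = 128.13°  ·
  (3,6): δ = 77.74°  ·
  (4,5): δ = 158.25°  ·
  (4,6): δ = 107.86°  ·
  (5,6): δ = 129.61°  ·
antipodal pairs: 5

count = 5; pairs: (0,4), (0,5), (1,5), (1,6), (2,6)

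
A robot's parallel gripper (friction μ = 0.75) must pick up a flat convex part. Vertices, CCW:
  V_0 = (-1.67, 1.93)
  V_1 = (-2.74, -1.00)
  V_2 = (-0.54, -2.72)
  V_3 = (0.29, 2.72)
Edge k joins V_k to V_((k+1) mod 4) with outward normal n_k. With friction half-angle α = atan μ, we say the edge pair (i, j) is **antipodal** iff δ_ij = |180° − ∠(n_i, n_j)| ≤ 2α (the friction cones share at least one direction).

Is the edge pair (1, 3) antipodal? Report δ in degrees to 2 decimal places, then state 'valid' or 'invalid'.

δ = 59.97°, valid

α = atan 0.75 = 36.87°;  2α = 73.74°
edge 1: e_1 = (+2.20, -1.72);  n_1 = (-0.6159, -0.7878)
edge 3: e_3 = (-1.96, -0.79);  n_3 = (-0.3738, +0.9275)
∠(n_1, n_3) = 120.03°
δ = |180° − 120.03°| = 59.97°
59.97° ≤ 2α = 73.74°  →  valid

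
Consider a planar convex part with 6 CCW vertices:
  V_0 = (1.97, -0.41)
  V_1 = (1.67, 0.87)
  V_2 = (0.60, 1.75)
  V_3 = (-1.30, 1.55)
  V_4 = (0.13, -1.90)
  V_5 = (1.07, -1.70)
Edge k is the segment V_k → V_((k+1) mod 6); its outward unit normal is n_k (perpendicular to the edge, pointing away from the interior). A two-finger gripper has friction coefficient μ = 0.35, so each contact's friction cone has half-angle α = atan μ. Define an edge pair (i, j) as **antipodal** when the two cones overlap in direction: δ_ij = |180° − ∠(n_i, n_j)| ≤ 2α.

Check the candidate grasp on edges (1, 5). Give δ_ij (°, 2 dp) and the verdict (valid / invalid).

δ = 94.53°, invalid

α = atan 0.35 = 19.29°;  2α = 38.58°
edge 1: e_1 = (-1.07, +0.88);  n_1 = (+0.6352, +0.7723)
edge 5: e_5 = (+0.90, +1.29);  n_5 = (+0.8201, -0.5722)
∠(n_1, n_5) = 85.47°
δ = |180° − 85.47°| = 94.53°
94.53° > 2α = 38.58°  →  invalid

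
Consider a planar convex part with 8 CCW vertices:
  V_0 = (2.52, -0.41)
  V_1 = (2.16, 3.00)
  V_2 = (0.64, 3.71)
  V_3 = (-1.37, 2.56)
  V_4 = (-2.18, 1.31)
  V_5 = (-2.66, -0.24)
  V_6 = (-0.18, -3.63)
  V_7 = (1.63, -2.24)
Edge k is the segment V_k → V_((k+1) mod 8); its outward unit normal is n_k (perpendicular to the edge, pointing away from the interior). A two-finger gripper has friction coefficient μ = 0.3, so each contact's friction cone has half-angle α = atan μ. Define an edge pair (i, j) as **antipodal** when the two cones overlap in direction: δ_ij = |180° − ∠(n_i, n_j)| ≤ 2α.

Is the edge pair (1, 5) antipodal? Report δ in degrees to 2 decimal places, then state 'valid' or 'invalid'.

δ = 28.77°, valid

α = atan 0.3 = 16.70°;  2α = 33.40°
edge 1: e_1 = (-1.52, +0.71);  n_1 = (+0.4232, +0.9060)
edge 5: e_5 = (+2.48, -3.39);  n_5 = (-0.8071, -0.5904)
∠(n_1, n_5) = 151.23°
δ = |180° − 151.23°| = 28.77°
28.77° ≤ 2α = 33.40°  →  valid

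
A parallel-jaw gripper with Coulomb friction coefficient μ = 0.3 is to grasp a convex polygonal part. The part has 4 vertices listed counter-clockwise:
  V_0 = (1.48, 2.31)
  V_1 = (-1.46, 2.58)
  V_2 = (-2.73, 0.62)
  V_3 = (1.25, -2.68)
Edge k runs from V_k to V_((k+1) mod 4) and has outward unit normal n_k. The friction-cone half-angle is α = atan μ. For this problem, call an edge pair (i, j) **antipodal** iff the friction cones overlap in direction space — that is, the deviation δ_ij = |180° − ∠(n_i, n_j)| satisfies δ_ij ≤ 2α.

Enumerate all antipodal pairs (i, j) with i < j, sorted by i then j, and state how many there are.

count = 1; pairs: (1,3)

α = atan 0.3 = 16.70°;  2α = 33.40°
n_0 = (+0.0915, +0.9958)
n_1 = (-0.8392, +0.5438)
n_2 = (-0.6383, -0.7698)
n_3 = (+0.9989, -0.0460)
  (0,1): δ = 117.69°  ·
  (0,2): δ = 34.42°  ·
  (0,3): δ = 92.61°  ·
  (1,2): δ = 96.72°  ·
  (1,3): δ = 30.30°  ✓
  (2,3): δ = 52.98°  ·
antipodal pairs: 1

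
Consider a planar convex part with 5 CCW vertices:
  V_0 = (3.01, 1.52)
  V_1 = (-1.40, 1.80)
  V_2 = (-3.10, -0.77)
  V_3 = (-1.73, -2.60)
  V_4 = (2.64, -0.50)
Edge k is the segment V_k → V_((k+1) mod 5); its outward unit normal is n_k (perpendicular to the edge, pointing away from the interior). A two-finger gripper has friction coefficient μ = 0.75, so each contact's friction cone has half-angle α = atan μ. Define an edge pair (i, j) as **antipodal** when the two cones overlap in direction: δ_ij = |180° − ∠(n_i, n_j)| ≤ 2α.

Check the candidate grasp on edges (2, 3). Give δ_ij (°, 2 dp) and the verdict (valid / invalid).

δ = 101.15°, invalid

α = atan 0.75 = 36.87°;  2α = 73.74°
edge 2: e_2 = (+1.37, -1.83);  n_2 = (-0.8005, -0.5993)
edge 3: e_3 = (+4.37, +2.10);  n_3 = (+0.4331, -0.9013)
∠(n_2, n_3) = 78.85°
δ = |180° − 78.85°| = 101.15°
101.15° > 2α = 73.74°  →  invalid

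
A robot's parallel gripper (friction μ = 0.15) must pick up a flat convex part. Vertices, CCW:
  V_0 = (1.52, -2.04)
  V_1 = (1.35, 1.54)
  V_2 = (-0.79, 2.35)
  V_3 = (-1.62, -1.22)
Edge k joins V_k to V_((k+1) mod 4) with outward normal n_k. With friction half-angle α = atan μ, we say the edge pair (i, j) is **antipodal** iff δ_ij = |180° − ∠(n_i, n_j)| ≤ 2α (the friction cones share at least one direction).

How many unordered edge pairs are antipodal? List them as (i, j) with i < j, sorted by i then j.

count = 2; pairs: (0,2), (1,3)

α = atan 0.15 = 8.53°;  2α = 17.06°
n_0 = (+0.9989, +0.0474)
n_1 = (+0.3540, +0.9352)
n_2 = (-0.9740, +0.2265)
n_3 = (-0.2527, -0.9676)
  (0,1): δ = 113.45°  ·
  (0,2): δ = 15.81°  ✓
  (0,3): δ = 72.65°  ·
  (1,2): δ = 82.36°  ·
  (1,3): δ = 6.10°  ✓
  (2,3): δ = 91.55°  ·
antipodal pairs: 2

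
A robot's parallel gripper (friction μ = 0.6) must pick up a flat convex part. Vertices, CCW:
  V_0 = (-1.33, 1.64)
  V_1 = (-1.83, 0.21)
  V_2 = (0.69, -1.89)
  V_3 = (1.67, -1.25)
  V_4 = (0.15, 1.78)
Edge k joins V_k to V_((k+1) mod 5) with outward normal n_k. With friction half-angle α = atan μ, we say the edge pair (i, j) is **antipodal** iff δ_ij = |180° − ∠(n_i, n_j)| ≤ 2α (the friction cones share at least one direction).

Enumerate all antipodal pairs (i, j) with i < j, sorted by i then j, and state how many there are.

α = atan 0.6 = 30.96°;  2α = 61.93°
n_0 = (-0.9440, +0.3301)
n_1 = (-0.6402, -0.7682)
n_2 = (+0.5468, -0.8373)
n_3 = (+0.8938, +0.4484)
n_4 = (-0.0942, +0.9956)
  (0,1): δ = 110.53°  ·
  (0,2): δ = 37.58°  ✓
  (0,3): δ = 45.91°  ✓
  (0,4): δ = 114.68°  ·
  (1,2): δ = 107.05°  ·
  (1,3): δ = 23.55°  ✓
  (1,4): δ = 45.21°  ✓
  (2,3): δ = 96.51°  ·
  (2,4): δ = 27.74°  ✓
  (3,4): δ = 111.24°  ·
antipodal pairs: 5

count = 5; pairs: (0,2), (0,3), (1,3), (1,4), (2,4)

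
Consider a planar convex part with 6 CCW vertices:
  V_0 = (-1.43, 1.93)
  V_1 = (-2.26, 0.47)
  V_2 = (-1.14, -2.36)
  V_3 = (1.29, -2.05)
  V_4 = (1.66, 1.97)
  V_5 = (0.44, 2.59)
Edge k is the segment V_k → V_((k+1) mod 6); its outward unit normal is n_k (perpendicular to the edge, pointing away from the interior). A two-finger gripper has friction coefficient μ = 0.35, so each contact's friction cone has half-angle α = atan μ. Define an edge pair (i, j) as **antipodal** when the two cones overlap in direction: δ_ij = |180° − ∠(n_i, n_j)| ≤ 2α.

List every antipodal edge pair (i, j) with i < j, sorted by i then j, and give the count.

count = 4; pairs: (0,3), (1,3), (2,4), (2,5)

α = atan 0.35 = 19.29°;  2α = 38.58°
n_0 = (-0.8693, +0.4942)
n_1 = (-0.9298, -0.3680)
n_2 = (+0.1265, -0.9920)
n_3 = (+0.9958, -0.0917)
n_4 = (+0.4530, +0.8915)
n_5 = (-0.3328, +0.9430)
  (0,1): δ = 128.79°  ·
  (0,2): δ = 53.11°  ·
  (0,3): δ = 24.36°  ✓
  (0,4): δ = 92.68°  ·
  (0,5): δ = 139.06°  ·
  (1,2): δ = 104.32°  ·
  (1,3): δ = 26.85°  ✓
  (1,4): δ = 41.47°  ·
  (1,5): δ = 87.85°  ·
  (2,3): δ = 102.53°  ·
  (2,4): δ = 34.21°  ✓
  (2,5): δ = 12.17°  ✓
  (3,4): δ = 111.68°  ·
  (3,5): δ = 65.30°  ·
  (4,5): δ = 133.62°  ·
antipodal pairs: 4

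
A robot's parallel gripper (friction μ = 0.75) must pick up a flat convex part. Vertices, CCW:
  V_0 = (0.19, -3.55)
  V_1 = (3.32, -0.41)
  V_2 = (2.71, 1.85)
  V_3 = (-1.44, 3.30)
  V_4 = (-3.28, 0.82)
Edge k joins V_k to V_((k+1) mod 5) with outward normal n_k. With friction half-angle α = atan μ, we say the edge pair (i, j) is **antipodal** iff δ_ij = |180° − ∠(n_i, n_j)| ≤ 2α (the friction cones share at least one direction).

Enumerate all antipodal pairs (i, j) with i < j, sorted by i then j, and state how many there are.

α = atan 0.75 = 36.87°;  2α = 73.74°
n_0 = (+0.7082, -0.7060)
n_1 = (+0.9655, +0.2606)
n_2 = (+0.3298, +0.9440)
n_3 = (-0.8031, +0.5958)
n_4 = (-0.7831, -0.6218)
  (0,1): δ = 119.99°  ·
  (0,2): δ = 64.35°  ✓
  (0,3): δ = 8.34°  ✓
  (0,4): δ = 83.36°  ·
  (1,2): δ = 124.36°  ·
  (1,3): δ = 51.68°  ✓
  (1,4): δ = 23.35°  ✓
  (2,3): δ = 107.31°  ·
  (2,4): δ = 32.29°  ✓
  (3,4): δ = 104.98°  ·
antipodal pairs: 5

count = 5; pairs: (0,2), (0,3), (1,3), (1,4), (2,4)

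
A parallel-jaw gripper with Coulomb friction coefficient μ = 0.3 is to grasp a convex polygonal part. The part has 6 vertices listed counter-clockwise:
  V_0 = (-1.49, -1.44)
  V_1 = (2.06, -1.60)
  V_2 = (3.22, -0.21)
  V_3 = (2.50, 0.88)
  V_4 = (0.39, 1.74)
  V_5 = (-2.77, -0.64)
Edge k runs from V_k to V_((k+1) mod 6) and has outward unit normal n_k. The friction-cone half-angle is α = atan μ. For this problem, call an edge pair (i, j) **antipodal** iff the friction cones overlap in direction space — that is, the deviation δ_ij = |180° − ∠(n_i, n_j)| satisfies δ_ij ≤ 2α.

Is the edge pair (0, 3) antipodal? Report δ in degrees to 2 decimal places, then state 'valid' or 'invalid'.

δ = 19.59°, valid

α = atan 0.3 = 16.70°;  2α = 33.40°
edge 0: e_0 = (+3.55, -0.16);  n_0 = (-0.0450, -0.9990)
edge 3: e_3 = (-2.11, +0.86);  n_3 = (+0.3774, +0.9260)
∠(n_0, n_3) = 160.41°
δ = |180° − 160.41°| = 19.59°
19.59° ≤ 2α = 33.40°  →  valid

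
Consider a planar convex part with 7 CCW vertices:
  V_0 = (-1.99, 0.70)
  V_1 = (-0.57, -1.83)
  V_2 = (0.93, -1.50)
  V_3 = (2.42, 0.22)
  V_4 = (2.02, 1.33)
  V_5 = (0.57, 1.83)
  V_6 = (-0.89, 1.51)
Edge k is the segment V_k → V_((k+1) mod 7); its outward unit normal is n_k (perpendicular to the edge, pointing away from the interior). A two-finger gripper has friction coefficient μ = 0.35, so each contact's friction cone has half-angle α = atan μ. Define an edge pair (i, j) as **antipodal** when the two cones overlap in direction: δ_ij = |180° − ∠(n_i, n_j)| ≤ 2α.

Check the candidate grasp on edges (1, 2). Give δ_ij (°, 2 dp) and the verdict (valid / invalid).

α = atan 0.35 = 19.29°;  2α = 38.58°
edge 1: e_1 = (+1.50, +0.33);  n_1 = (+0.2149, -0.9766)
edge 2: e_2 = (+1.49, +1.72);  n_2 = (+0.7558, -0.6548)
∠(n_1, n_2) = 36.69°
δ = |180° − 36.69°| = 143.31°
143.31° > 2α = 38.58°  →  invalid

δ = 143.31°, invalid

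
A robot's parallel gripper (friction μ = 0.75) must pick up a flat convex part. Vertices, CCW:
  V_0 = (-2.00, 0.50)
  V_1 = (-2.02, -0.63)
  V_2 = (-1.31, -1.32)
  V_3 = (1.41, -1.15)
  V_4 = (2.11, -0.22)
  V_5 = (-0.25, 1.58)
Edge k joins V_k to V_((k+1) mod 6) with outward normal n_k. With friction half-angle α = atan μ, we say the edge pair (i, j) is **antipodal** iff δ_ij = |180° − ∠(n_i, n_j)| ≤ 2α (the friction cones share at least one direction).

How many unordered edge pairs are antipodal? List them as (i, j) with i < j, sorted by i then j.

count = 6; pairs: (0,3), (0,4), (1,4), (2,4), (2,5), (3,5)

α = atan 0.75 = 36.87°;  2α = 73.74°
n_0 = (-0.9998, +0.0177)
n_1 = (-0.6969, -0.7171)
n_2 = (+0.0624, -0.9981)
n_3 = (+0.7990, -0.6014)
n_4 = (+0.6064, +0.7951)
n_5 = (-0.5252, +0.8510)
  (0,1): δ = 133.17°  ·
  (0,2): δ = 85.41°  ·
  (0,3): δ = 35.95°  ✓
  (0,4): δ = 53.68°  ✓
  (0,5): δ = 122.69°  ·
  (1,2): δ = 132.24°  ·
  (1,3): δ = 82.79°  ·
  (1,4): δ = 6.85°  ✓
  (1,5): δ = 75.86°  ·
  (2,3): δ = 130.54°  ·
  (2,4): δ = 40.91°  ✓
  (2,5): δ = 28.10°  ✓
  (3,4): δ = 90.36°  ·
  (3,5): δ = 21.35°  ✓
  (4,5): δ = 110.99°  ·
antipodal pairs: 6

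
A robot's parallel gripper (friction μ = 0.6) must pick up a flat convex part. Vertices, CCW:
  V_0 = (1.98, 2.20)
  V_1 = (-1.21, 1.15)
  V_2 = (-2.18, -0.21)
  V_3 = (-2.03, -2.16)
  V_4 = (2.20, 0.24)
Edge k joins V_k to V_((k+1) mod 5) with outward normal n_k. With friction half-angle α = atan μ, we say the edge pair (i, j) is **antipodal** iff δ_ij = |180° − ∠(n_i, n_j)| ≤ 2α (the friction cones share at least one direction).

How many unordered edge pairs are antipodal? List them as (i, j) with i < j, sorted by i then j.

count = 4; pairs: (0,3), (1,3), (1,4), (2,4)

α = atan 0.6 = 30.96°;  2α = 61.93°
n_0 = (-0.3127, +0.9499)
n_1 = (-0.8141, +0.5807)
n_2 = (-0.9971, -0.0767)
n_3 = (+0.4935, -0.8698)
n_4 = (+0.9938, +0.1115)
  (0,1): δ = 143.72°  ·
  (0,2): δ = 103.82°  ·
  (0,3): δ = 11.35°  ✓
  (0,4): δ = 78.19°  ·
  (1,2): δ = 140.10°  ·
  (1,3): δ = 24.93°  ✓
  (1,4): δ = 41.90°  ✓
  (2,3): δ = 64.83°  ·
  (2,4): δ = 2.01°  ✓
  (3,4): δ = 113.17°  ·
antipodal pairs: 4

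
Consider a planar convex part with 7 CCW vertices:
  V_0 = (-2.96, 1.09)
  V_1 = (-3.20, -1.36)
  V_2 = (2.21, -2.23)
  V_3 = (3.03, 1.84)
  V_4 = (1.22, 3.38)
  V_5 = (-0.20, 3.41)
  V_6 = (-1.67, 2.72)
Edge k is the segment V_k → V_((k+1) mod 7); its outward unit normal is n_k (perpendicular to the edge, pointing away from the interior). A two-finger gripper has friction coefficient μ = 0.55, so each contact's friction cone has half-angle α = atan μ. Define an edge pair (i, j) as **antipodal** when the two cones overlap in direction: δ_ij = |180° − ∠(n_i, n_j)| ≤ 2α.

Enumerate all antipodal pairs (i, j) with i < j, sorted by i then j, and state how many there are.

count = 7; pairs: (0,2), (0,3), (1,3), (1,4), (1,5), (2,5), (2,6)

α = atan 0.55 = 28.81°;  2α = 57.62°
n_0 = (-0.9952, +0.0975)
n_1 = (-0.1588, -0.9873)
n_2 = (+0.9803, -0.1975)
n_3 = (+0.6480, +0.7616)
n_4 = (+0.0211, +0.9998)
n_5 = (-0.4249, +0.9052)
n_6 = (-0.7841, +0.6206)
  (0,1): δ = 93.54°  ·
  (0,2): δ = 5.80°  ✓
  (0,3): δ = 55.20°  ✓
  (0,4): δ = 94.38°  ·
  (0,5): δ = 120.74°  ·
  (0,6): δ = 147.24°  ·
  (1,2): δ = 92.26°  ·
  (1,3): δ = 31.26°  ✓
  (1,4): δ = 7.93°  ✓
  (1,5): δ = 34.28°  ✓
  (1,6): δ = 60.78°  ·
  (2,3): δ = 119.00°  ·
  (2,4): δ = 79.82°  ·
  (2,5): δ = 53.46°  ✓
  (2,6): δ = 26.97°  ✓
  (3,4): δ = 140.82°  ·
  (3,5): δ = 114.46°  ·
  (3,6): δ = 87.97°  ·
  (4,5): δ = 153.64°  ·
  (4,6): δ = 127.15°  ·
  (5,6): δ = 153.50°  ·
antipodal pairs: 7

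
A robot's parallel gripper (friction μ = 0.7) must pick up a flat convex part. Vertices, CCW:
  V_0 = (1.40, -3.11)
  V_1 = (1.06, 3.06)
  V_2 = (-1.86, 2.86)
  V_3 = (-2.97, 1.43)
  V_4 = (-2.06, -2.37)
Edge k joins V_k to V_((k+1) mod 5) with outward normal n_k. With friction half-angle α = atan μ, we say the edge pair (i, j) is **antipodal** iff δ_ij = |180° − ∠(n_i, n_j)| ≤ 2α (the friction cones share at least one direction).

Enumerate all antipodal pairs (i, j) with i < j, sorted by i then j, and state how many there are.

count = 4; pairs: (0,2), (0,3), (1,4), (2,4)

α = atan 0.7 = 34.99°;  2α = 69.98°
n_0 = (+0.9985, +0.0550)
n_1 = (-0.0683, +0.9977)
n_2 = (-0.7899, +0.6132)
n_3 = (-0.9725, -0.2329)
n_4 = (-0.2091, -0.9779)
  (0,1): δ = 89.24°  ·
  (0,2): δ = 40.97°  ✓
  (0,3): δ = 10.31°  ✓
  (0,4): δ = 74.77°  ·
  (1,2): δ = 131.74°  ·
  (1,3): δ = 80.45°  ·
  (1,4): δ = 15.99°  ✓
  (2,3): δ = 128.71°  ·
  (2,4): δ = 64.25°  ✓
  (3,4): δ = 115.54°  ·
antipodal pairs: 4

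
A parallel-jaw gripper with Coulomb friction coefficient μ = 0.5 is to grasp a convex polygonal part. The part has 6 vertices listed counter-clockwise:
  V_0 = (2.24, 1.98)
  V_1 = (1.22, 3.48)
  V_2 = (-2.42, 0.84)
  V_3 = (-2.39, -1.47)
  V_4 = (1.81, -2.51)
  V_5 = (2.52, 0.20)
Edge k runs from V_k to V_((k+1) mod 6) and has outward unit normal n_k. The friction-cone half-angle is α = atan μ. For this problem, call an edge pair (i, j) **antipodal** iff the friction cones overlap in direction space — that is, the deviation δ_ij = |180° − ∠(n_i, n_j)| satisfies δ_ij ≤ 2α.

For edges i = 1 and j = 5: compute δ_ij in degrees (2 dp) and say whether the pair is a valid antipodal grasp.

α = atan 0.5 = 26.57°;  2α = 53.13°
edge 1: e_1 = (-3.64, -2.64);  n_1 = (-0.5871, +0.8095)
edge 5: e_5 = (-0.28, +1.78);  n_5 = (+0.9879, +0.1554)
∠(n_1, n_5) = 117.01°
δ = |180° − 117.01°| = 62.99°
62.99° > 2α = 53.13°  →  invalid

δ = 62.99°, invalid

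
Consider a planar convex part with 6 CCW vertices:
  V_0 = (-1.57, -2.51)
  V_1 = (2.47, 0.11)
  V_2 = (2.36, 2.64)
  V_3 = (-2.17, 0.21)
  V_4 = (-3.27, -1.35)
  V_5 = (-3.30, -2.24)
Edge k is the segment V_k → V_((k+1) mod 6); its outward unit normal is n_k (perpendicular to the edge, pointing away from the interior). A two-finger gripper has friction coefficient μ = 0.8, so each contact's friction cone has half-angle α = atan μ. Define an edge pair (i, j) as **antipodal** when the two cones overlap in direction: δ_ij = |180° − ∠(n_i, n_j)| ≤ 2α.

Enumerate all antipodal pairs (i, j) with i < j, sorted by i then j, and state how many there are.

α = atan 0.8 = 38.66°;  2α = 77.32°
n_0 = (+0.5441, -0.8390)
n_1 = (+0.9991, +0.0434)
n_2 = (-0.4727, +0.8812)
n_3 = (-0.8173, +0.5763)
n_4 = (-0.9994, +0.0337)
n_5 = (-0.1542, -0.9880)
  (0,1): δ = 120.47°  ·
  (0,2): δ = 4.75°  ✓
  (0,3): δ = 21.85°  ✓
  (0,4): δ = 55.11°  ✓
  (0,5): δ = 138.17°  ·
  (1,2): δ = 64.28°  ✓
  (1,3): δ = 37.68°  ✓
  (1,4): δ = 4.42°  ✓
  (1,5): δ = 78.64°  ·
  (2,3): δ = 153.40°  ·
  (2,4): δ = 120.14°  ·
  (2,5): δ = 37.08°  ✓
  (3,4): δ = 146.74°  ·
  (3,5): δ = 63.68°  ✓
  (4,5): δ = 96.94°  ·
antipodal pairs: 8

count = 8; pairs: (0,2), (0,3), (0,4), (1,2), (1,3), (1,4), (2,5), (3,5)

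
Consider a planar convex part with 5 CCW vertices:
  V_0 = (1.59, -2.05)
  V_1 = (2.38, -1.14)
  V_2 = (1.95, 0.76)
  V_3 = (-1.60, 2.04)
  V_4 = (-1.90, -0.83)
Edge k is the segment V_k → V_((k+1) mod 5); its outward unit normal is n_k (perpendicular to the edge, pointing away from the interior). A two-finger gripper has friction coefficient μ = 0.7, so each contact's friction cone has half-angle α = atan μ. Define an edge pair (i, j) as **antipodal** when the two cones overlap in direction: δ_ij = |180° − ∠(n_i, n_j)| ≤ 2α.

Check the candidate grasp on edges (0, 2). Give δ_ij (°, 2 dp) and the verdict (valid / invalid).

α = atan 0.7 = 34.99°;  2α = 69.98°
edge 0: e_0 = (+0.79, +0.91);  n_0 = (+0.7551, -0.6556)
edge 2: e_2 = (-3.55, +1.28);  n_2 = (+0.3392, +0.9407)
∠(n_0, n_2) = 111.13°
δ = |180° − 111.13°| = 68.87°
68.87° ≤ 2α = 69.98°  →  valid

δ = 68.87°, valid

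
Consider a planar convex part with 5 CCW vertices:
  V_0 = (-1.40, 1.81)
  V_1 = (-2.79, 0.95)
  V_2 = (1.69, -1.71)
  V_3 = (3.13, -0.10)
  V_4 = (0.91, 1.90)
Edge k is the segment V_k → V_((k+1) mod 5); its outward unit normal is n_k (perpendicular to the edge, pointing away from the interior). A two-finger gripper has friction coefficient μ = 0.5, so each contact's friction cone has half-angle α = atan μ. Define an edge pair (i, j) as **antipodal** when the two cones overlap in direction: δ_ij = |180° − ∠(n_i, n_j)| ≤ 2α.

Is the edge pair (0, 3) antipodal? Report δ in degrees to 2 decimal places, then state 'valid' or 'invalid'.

δ = 106.24°, invalid

α = atan 0.5 = 26.57°;  2α = 53.13°
edge 0: e_0 = (-1.39, -0.86);  n_0 = (-0.5261, +0.8504)
edge 3: e_3 = (-2.22, +2.00);  n_3 = (+0.6693, +0.7430)
∠(n_0, n_3) = 73.76°
δ = |180° − 73.76°| = 106.24°
106.24° > 2α = 53.13°  →  invalid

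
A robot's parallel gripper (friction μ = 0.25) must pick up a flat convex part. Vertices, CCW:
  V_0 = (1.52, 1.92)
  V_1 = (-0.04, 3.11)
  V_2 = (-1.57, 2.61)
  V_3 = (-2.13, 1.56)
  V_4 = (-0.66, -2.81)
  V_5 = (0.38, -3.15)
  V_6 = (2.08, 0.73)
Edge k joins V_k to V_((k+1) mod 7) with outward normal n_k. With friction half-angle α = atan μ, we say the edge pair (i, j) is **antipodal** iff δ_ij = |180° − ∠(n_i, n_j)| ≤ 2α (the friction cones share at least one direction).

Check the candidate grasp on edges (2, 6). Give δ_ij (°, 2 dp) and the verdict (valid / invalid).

α = atan 0.25 = 14.04°;  2α = 28.07°
edge 2: e_2 = (-0.56, -1.05);  n_2 = (-0.8824, +0.4706)
edge 6: e_6 = (-0.56, +1.19);  n_6 = (+0.9048, +0.4258)
∠(n_2, n_6) = 126.73°
δ = |180° − 126.73°| = 53.27°
53.27° > 2α = 28.07°  →  invalid

δ = 53.27°, invalid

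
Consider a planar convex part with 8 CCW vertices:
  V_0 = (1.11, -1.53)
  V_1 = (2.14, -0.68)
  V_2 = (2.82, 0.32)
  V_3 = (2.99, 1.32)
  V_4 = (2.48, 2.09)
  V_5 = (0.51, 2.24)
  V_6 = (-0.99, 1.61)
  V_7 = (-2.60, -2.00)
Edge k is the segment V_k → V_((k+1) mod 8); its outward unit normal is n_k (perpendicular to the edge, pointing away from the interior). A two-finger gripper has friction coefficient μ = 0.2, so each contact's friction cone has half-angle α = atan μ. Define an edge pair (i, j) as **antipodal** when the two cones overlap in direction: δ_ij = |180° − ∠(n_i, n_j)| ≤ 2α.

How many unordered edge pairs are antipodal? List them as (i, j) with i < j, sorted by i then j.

count = 5; pairs: (0,5), (1,6), (2,6), (4,7), (5,7)

α = atan 0.2 = 11.31°;  2α = 22.62°
n_0 = (+0.6365, -0.7713)
n_1 = (+0.8269, -0.5623)
n_2 = (+0.9859, -0.1676)
n_3 = (+0.8337, +0.5522)
n_4 = (+0.0759, +0.9971)
n_5 = (-0.3872, +0.9220)
n_6 = (-0.9133, +0.4073)
n_7 = (+0.1257, -0.9921)
  (0,1): δ = 163.75°  ·
  (0,2): δ = 139.18°  ·
  (0,3): δ = 96.01°  ·
  (0,4): δ = 43.89°  ·
  (0,5): δ = 16.75°  ✓
  (0,6): δ = 26.43°  ·
  (0,7): δ = 147.69°  ·
  (1,2): δ = 155.43°  ·
  (1,3): δ = 112.27°  ·
  (1,4): δ = 60.14°  ·
  (1,5): δ = 33.00°  ·
  (1,6): δ = 10.18°  ✓
  (1,7): δ = 131.44°  ·
  (2,3): δ = 136.83°  ·
  (2,4): δ = 84.71°  ·
  (2,5): δ = 57.57°  ·
  (2,6): δ = 14.39°  ✓
  (2,7): δ = 106.87°  ·
  (3,4): δ = 127.87°  ·
  (3,5): δ = 100.74°  ·
  (3,6): δ = 57.55°  ·
  (3,7): δ = 63.70°  ·
  (4,5): δ = 152.86°  ·
  (4,6): δ = 109.68°  ·
  (4,7): δ = 11.57°  ✓
  (5,6): δ = 136.82°  ·
  (5,7): δ = 15.56°  ✓
  (6,7): δ = 58.74°  ·
antipodal pairs: 5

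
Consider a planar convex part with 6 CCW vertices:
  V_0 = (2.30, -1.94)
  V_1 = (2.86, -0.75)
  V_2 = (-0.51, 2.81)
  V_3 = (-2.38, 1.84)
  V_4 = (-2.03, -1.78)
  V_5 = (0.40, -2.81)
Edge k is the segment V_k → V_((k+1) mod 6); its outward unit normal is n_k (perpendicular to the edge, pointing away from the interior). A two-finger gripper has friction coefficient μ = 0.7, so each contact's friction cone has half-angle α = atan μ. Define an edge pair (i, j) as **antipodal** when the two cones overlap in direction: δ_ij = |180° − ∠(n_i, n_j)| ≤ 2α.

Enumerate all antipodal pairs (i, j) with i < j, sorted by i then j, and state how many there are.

count = 6; pairs: (0,2), (0,3), (1,3), (1,4), (2,4), (2,5)

α = atan 0.7 = 34.99°;  2α = 69.98°
n_0 = (+0.9048, -0.4258)
n_1 = (+0.7262, +0.6875)
n_2 = (-0.4605, +0.8877)
n_3 = (-0.9954, -0.0962)
n_4 = (-0.3903, -0.9207)
n_5 = (+0.4163, -0.9092)
  (0,1): δ = 111.37°  ·
  (0,2): δ = 37.38°  ✓
  (0,3): δ = 30.72°  ✓
  (0,4): δ = 92.23°  ·
  (0,5): δ = 139.80°  ·
  (1,2): δ = 106.01°  ·
  (1,3): δ = 37.91°  ✓
  (1,4): δ = 23.60°  ✓
  (1,5): δ = 71.17°  ·
  (2,3): δ = 111.89°  ·
  (2,4): δ = 50.39°  ✓
  (2,5): δ = 2.81°  ✓
  (3,4): δ = 118.49°  ·
  (3,5): δ = 70.92°  ·
  (4,5): δ = 132.43°  ·
antipodal pairs: 6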